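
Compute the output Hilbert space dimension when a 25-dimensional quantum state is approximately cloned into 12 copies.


Output space = H^(tensor 12) where dim(H) = 25
dim = 25^12
= 625 (after 2 factors)
= 15625 (after 3 factors)
= 390625 (after 4 factors)
= 9765625 (after 5 factors)
= 244140625 (after 6 factors)
= 6103515625 (after 7 factors)
= 152587890625 (after 8 factors)
= 3814697265625 (after 9 factors)
= 95367431640625 (after 10 factors)
= 2384185791015625 (after 11 factors)
= 59604644775390625 (after 12 factors)
= 59604644775390625

59604644775390625


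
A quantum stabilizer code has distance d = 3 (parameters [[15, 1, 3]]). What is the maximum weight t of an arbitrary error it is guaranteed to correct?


Code parameters: [[15, 1, 3]], distance d = 3.
Number of correctable errors = floor((d-1)/2)
= floor((3 - 1)/2)
= floor(2/2)
= 1

1


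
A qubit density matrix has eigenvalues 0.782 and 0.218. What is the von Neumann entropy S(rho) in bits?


S = -p*log2(p) - (1-p)*log2(1-p)
p = 0.7820, 1-p = 0.2180
= -0.7820 * log2(0.7820) - 0.2180 * log2(0.2180)
= -(-0.2774) - (-0.4791)
= 0.7565

0.7565


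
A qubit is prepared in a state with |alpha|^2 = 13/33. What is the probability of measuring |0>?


|alpha|^2 = 13/33 = 0.3939
|beta|^2 = 1 - 13/33 = 20/33 = 0.6061
P(|0>) = |alpha|^2 = 0.3939

0.3939


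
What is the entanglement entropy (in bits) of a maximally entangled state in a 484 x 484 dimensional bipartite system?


For a maximally entangled state in d x d:
S = log2(d) = log2(484)
= 8.9189

8.9189


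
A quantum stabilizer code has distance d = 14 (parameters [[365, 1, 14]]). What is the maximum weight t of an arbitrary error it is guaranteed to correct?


Code parameters: [[365, 1, 14]], distance d = 14.
Number of correctable errors = floor((d-1)/2)
= floor((14 - 1)/2)
= floor(13/2)
= 6

6


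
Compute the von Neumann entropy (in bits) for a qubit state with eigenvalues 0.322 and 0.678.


S = -p*log2(p) - (1-p)*log2(1-p)
p = 0.3220, 1-p = 0.6780
= -0.3220 * log2(0.3220) - 0.6780 * log2(0.6780)
= -(-0.5264) - (-0.3801)
= 0.9065

0.9065


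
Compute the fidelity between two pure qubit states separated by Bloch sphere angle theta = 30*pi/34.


For states separated by angle theta on Bloch sphere:
F = cos^2(theta/2)
theta = 30*pi/34 = 2.7720
theta/2 = 1.3860
cos(theta/2) = 0.1837
F = 0.0338

0.0338


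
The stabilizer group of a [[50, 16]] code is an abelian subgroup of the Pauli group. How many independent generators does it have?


For an [[n,k]] stabilizer code:
Number of stabilizer generators = n - k
= 50 - 16
= 34

34


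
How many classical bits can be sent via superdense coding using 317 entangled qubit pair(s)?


Superdense coding allows 2 classical bits per shared entangled pair.
317 pair(s) -> 2 * 317 = 634 classical bits

634


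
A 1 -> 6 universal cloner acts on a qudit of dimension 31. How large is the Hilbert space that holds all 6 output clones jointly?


Output space = H^(tensor 6) where dim(H) = 31
dim = 31^6
= 961 (after 2 factors)
= 29791 (after 3 factors)
= 923521 (after 4 factors)
= 28629151 (after 5 factors)
= 887503681 (after 6 factors)
= 887503681

887503681


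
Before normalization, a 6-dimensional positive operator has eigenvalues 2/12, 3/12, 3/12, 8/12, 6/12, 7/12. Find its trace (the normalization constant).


tr(M) = sum of eigenvalues
= 2/12 + 3/12 + 3/12 + 8/12 + 6/12 + 7/12
= 29/12
= 2.4167

2.4167


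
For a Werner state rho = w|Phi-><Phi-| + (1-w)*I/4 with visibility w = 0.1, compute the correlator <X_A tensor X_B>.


|Phi-> = (|00> - |11>)/sqrt(2)
For the pure Bell state, <X_A X_B> = -1 (Bell-state Pauli correlator).
The maximally-mixed part I/4 has tr(I/4 * P tensor P) = 0 for any traceless Pauli P.
So <X_A X_B>_rho = w * (-1) + (1 - w) * 0
= 0.1 * (-1)
= -0.1000

-0.1000


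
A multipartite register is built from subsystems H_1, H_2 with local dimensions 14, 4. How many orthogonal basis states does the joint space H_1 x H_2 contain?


dim(H_1 x H_2) = 14 * 4
= 56

56


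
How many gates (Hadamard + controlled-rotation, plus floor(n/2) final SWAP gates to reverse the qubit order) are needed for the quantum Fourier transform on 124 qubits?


Hadamard gates: 124
Controlled rotations: n*(n-1)/2 = 124*123/2 = 7626
SWAP gates: floor(n/2) = floor(124/2) = 62
Total = 124 + 7626 + 62
= 7812

7812


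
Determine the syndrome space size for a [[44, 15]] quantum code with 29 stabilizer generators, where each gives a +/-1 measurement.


Each stabilizer generator gives a binary (+1 or -1) measurement outcome.
With 29 independent generators:
Total syndromes = 2^29
= 536870912

536870912


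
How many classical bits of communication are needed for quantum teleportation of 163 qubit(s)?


Quantum teleportation requires 2 classical bits per qubit teleported.
163 qubit(s) -> 2 * 163 = 326 classical bits

326


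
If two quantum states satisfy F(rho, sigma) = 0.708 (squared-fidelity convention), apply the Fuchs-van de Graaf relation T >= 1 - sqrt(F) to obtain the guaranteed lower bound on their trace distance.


Fuchs-van de Graaf (squared-fidelity convention): 1 - sqrt(F) <= T <= sqrt(1 - F).
Lower bound: T >= 1 - sqrt(F)
sqrt(F) = sqrt(0.708) = 0.8414
T >= 1 - 0.8414
T >= 0.1586

0.1586


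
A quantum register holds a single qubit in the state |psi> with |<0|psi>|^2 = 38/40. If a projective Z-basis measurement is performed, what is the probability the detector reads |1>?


|alpha|^2 = 38/40 = 0.9500
|beta|^2 = 1 - 38/40 = 2/40 = 0.0500
P(|1>) = |beta|^2 = 0.0500

0.0500


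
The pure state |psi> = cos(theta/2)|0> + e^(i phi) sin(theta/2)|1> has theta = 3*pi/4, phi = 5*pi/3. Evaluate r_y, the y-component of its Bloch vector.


theta = 2.3562, phi = 5.2360
r_y = sin(theta)*sin(phi) = 0.7071 * -0.8660
r_y = -0.6124

-0.6124


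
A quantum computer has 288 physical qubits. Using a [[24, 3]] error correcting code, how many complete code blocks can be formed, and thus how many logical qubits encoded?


Each code block uses 24 physical qubits for 3 logical qubit(s).
Number of complete blocks = floor(288 / 24) = 12
Logical qubits = 12 * 3
= 36

36


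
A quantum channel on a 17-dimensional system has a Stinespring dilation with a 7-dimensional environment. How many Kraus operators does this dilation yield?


Tracing out the environment in an orthonormal basis {|i>_E} gives Kraus operators K_i = <i|_E U |0>_E.
Number of Kraus operators = dim(H_env) = d_env
= 7

7


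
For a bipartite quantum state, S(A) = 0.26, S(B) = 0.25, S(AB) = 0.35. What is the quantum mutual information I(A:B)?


I(A:B) = S(A) + S(B) - S(AB)
= 0.26 + 0.25 - 0.35
= 0.1600

0.1600


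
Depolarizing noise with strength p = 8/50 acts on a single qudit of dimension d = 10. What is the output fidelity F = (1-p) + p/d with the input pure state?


F = (1-p) + p/d
= (1 - 0.1600) + 0.1600/10
= 0.8400 + 0.0160
= 0.8560

0.8560


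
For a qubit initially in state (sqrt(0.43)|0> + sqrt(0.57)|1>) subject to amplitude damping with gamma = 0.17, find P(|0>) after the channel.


For amplitude damping with parameter gamma on state sqrt(a)|0> + sqrt(b)|1>:
alpha^2 = 0.43, beta^2 = 0.57
P(|0>) = alpha^2 + gamma * beta^2
= 0.43 + 0.17 * 0.57
= 0.43 + 0.0969
= 0.5269

0.5269


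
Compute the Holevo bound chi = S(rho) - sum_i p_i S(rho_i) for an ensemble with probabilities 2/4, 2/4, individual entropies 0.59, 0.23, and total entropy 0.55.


chi = S(rho) - sum_i p_i * S(rho_i)
Weighted entropy = 2/4 * 0.59 + 2/4 * 0.23
= 0.4100
chi = 0.55 - 0.4100
= 0.1400

0.1400


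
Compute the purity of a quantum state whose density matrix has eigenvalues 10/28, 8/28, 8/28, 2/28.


tr(rho^2) = sum of eigenvalues squared
= (10/28)^2 + (8/28)^2 + (8/28)^2 + (2/28)^2
= (100 + 64 + 64 + 4) / 784
= 232/784
= 0.2959

0.2959


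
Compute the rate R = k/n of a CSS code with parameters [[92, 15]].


Code rate R = k/n
= 15/92
= 0.1630

0.1630


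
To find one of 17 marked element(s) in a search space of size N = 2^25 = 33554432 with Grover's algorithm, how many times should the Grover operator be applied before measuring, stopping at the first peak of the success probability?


After j Grover iterations the success probability is P(j) = sin^2((2j+1)*theta), where sin(theta) = sqrt(k/N).
N = 2^25 = 33554432, k = 17
sin(theta) = sqrt(k/N) = 0.00071178612
theta = arcsin(sqrt(k/N)) = 0.0007117861801 rad
P(j) reaches its first maximum when (2j+1)*theta is as close as possible to pi/2, i.e. j = round(pi/(4*theta) - 1/2).
pi/(4*theta) - 1/2 = 1102.9187
(For comparison, the common estimate pi/4 * sqrt(N/k) = 1103.4188; the exact maximiser is used here.)
Optimal iterations = 1103

1103


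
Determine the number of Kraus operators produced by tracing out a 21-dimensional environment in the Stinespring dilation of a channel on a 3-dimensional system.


Tracing out the environment in an orthonormal basis {|i>_E} gives Kraus operators K_i = <i|_E U |0>_E.
Number of Kraus operators = dim(H_env) = d_env
= 21

21


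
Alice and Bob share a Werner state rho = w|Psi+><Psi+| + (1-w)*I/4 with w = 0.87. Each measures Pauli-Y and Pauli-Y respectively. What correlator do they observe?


|Psi+> = (|01> + |10>)/sqrt(2)
For the pure Bell state, <Y_A Y_B> = +1 (Bell-state Pauli correlator).
The maximally-mixed part I/4 has tr(I/4 * P tensor P) = 0 for any traceless Pauli P.
So <Y_A Y_B>_rho = w * (+1) + (1 - w) * 0
= 0.87 * (+1)
= 0.8700

0.8700


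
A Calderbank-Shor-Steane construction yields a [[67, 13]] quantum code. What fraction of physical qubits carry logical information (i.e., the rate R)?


Code rate R = k/n
= 13/67
= 0.1940

0.1940


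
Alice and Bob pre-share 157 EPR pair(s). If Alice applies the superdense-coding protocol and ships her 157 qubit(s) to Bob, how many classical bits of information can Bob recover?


Superdense coding allows 2 classical bits per shared entangled pair.
157 pair(s) -> 2 * 157 = 314 classical bits

314


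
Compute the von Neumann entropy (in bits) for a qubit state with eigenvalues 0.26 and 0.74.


S = -p*log2(p) - (1-p)*log2(1-p)
p = 0.2600, 1-p = 0.7400
= -0.2600 * log2(0.2600) - 0.7400 * log2(0.7400)
= -(-0.5053) - (-0.3215)
= 0.8267

0.8267


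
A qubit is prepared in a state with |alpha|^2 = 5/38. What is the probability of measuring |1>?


|alpha|^2 = 5/38 = 0.1316
|beta|^2 = 1 - 5/38 = 33/38 = 0.8684
P(|1>) = |beta|^2 = 0.8684

0.8684


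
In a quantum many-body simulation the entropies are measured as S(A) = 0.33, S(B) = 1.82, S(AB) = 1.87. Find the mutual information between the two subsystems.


I(A:B) = S(A) + S(B) - S(AB)
= 0.33 + 1.82 - 1.87
= 0.2800

0.2800


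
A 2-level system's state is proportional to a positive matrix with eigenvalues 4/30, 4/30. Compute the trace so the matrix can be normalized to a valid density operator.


tr(M) = sum of eigenvalues
= 4/30 + 4/30
= 8/30
= 0.2667

0.2667


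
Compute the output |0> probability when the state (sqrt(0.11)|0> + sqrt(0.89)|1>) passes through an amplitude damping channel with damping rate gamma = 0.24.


For amplitude damping with parameter gamma on state sqrt(a)|0> + sqrt(b)|1>:
alpha^2 = 0.11, beta^2 = 0.89
P(|0>) = alpha^2 + gamma * beta^2
= 0.11 + 0.24 * 0.89
= 0.11 + 0.2136
= 0.3236

0.3236


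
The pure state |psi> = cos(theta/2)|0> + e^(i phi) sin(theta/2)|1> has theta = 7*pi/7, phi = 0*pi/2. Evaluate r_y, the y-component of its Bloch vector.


theta = 3.1416, phi = 0.0000
r_y = sin(theta)*sin(phi) = 0.0000 * 0.0000
r_y = 0.0000

0.0000


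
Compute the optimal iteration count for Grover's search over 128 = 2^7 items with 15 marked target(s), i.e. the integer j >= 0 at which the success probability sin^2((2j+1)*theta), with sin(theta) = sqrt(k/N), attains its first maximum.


After j Grover iterations the success probability is P(j) = sin^2((2j+1)*theta), where sin(theta) = sqrt(k/N).
N = 2^7 = 128, k = 15
sin(theta) = sqrt(k/N) = 0.3423265984
theta = arcsin(sqrt(k/N)) = 0.3493919925 rad
P(j) reaches its first maximum when (2j+1)*theta is as close as possible to pi/2, i.e. j = round(pi/(4*theta) - 1/2).
pi/(4*theta) - 1/2 = 1.7479
(For comparison, the common estimate pi/4 * sqrt(N/k) = 2.2943; the exact maximiser is used here.)
Optimal iterations = 2

2


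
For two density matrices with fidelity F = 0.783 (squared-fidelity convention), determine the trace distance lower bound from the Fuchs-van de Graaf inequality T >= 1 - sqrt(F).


Fuchs-van de Graaf (squared-fidelity convention): 1 - sqrt(F) <= T <= sqrt(1 - F).
Lower bound: T >= 1 - sqrt(F)
sqrt(F) = sqrt(0.783) = 0.8849
T >= 1 - 0.8849
T >= 0.1151

0.1151


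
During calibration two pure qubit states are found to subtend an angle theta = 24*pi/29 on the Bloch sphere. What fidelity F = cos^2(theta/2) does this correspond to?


For states separated by angle theta on Bloch sphere:
F = cos^2(theta/2)
theta = 24*pi/29 = 2.5999
theta/2 = 1.3000
cos(theta/2) = 0.2675
F = 0.0716

0.0716


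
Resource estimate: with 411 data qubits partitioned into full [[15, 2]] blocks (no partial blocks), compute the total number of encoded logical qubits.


Each code block uses 15 physical qubits for 2 logical qubit(s).
Number of complete blocks = floor(411 / 15) = 27
Logical qubits = 27 * 2
= 54

54


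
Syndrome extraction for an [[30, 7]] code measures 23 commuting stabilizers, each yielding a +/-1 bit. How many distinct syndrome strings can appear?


Each stabilizer generator gives a binary (+1 or -1) measurement outcome.
With 23 independent generators:
Total syndromes = 2^23
= 8388608

8388608


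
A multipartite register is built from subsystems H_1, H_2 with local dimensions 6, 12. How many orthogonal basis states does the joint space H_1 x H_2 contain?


dim(H_1 x H_2) = 6 * 12
= 72

72


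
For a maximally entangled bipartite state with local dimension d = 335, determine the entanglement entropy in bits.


For a maximally entangled state in d x d:
S = log2(d) = log2(335)
= 8.3880

8.3880


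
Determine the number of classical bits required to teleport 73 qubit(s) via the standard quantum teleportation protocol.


Quantum teleportation requires 2 classical bits per qubit teleported.
73 qubit(s) -> 2 * 73 = 146 classical bits

146


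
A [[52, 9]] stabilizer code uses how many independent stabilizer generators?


For an [[n,k]] stabilizer code:
Number of stabilizer generators = n - k
= 52 - 9
= 43

43


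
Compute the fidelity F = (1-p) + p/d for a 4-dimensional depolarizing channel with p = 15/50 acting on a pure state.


F = (1-p) + p/d
= (1 - 0.3000) + 0.3000/4
= 0.7000 + 0.0750
= 0.7750

0.7750


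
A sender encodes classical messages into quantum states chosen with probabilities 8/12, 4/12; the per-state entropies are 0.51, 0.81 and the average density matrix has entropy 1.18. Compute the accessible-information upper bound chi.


chi = S(rho) - sum_i p_i * S(rho_i)
Weighted entropy = 8/12 * 0.51 + 4/12 * 0.81
= 0.6100
chi = 1.18 - 0.6100
= 0.5700

0.5700


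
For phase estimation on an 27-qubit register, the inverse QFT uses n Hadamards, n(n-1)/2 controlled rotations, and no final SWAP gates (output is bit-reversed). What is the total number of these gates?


Hadamard gates: 27
Controlled rotations: n*(n-1)/2 = 27*26/2 = 351
SWAP gates: 0 (omitted)
Total = 27 + 351
= 378

378


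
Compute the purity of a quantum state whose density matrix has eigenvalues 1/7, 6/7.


tr(rho^2) = sum of eigenvalues squared
= (1/7)^2 + (6/7)^2
= (1 + 36) / 49
= 37/49
= 0.7551

0.7551


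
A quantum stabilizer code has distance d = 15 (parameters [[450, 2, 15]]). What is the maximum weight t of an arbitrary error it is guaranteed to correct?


Code parameters: [[450, 2, 15]], distance d = 15.
Number of correctable errors = floor((d-1)/2)
= floor((15 - 1)/2)
= floor(14/2)
= 7

7


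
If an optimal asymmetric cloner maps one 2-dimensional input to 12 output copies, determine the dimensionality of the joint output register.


Output space = H^(tensor 12) where dim(H) = 2
dim = 2^12
= 4 (after 2 factors)
= 8 (after 3 factors)
= 16 (after 4 factors)
= 32 (after 5 factors)
= 64 (after 6 factors)
= 128 (after 7 factors)
= 256 (after 8 factors)
= 512 (after 9 factors)
= 1024 (after 10 factors)
= 2048 (after 11 factors)
= 4096 (after 12 factors)
= 4096

4096


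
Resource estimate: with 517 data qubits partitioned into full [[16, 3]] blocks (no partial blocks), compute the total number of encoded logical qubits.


Each code block uses 16 physical qubits for 3 logical qubit(s).
Number of complete blocks = floor(517 / 16) = 32
Logical qubits = 32 * 3
= 96

96


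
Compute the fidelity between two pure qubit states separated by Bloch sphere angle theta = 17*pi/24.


For states separated by angle theta on Bloch sphere:
F = cos^2(theta/2)
theta = 17*pi/24 = 2.2253
theta/2 = 1.1126
cos(theta/2) = 0.4423
F = 0.1956

0.1956


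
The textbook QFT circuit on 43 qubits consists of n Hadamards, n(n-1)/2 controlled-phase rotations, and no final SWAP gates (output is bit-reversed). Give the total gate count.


Hadamard gates: 43
Controlled rotations: n*(n-1)/2 = 43*42/2 = 903
SWAP gates: 0 (omitted)
Total = 43 + 903
= 946

946


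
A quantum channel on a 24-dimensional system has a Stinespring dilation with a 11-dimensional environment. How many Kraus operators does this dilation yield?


Tracing out the environment in an orthonormal basis {|i>_E} gives Kraus operators K_i = <i|_E U |0>_E.
Number of Kraus operators = dim(H_env) = d_env
= 11

11


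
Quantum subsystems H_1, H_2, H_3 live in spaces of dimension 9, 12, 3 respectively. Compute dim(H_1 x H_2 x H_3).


dim(H_1 x H_2 x H_3) = 9 * 12 * 3
= 108 * 3
= 324

324


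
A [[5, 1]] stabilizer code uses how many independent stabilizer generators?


For an [[n,k]] stabilizer code:
Number of stabilizer generators = n - k
= 5 - 1
= 4

4


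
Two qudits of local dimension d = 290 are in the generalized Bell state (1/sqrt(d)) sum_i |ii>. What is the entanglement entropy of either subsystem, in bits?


For a maximally entangled state in d x d:
S = log2(d) = log2(290)
= 8.1799

8.1799


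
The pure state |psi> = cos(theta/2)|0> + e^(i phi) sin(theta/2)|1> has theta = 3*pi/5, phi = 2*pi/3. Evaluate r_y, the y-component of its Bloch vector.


theta = 1.8850, phi = 2.0944
r_y = sin(theta)*sin(phi) = 0.9511 * 0.8660
r_y = 0.8236

0.8236


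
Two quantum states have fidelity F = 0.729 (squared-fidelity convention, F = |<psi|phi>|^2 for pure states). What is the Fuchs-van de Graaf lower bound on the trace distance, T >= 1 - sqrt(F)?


Fuchs-van de Graaf (squared-fidelity convention): 1 - sqrt(F) <= T <= sqrt(1 - F).
Lower bound: T >= 1 - sqrt(F)
sqrt(F) = sqrt(0.729) = 0.8538
T >= 1 - 0.8538
T >= 0.1462

0.1462


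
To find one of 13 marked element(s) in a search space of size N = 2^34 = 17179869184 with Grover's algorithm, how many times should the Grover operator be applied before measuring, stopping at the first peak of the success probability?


After j Grover iterations the success probability is P(j) = sin^2((2j+1)*theta), where sin(theta) = sqrt(k/N).
N = 2^34 = 17179869184, k = 13
sin(theta) = sqrt(k/N) = 2.750817318e-05
theta = arcsin(sqrt(k/N)) = 2.750817319e-05 rad
P(j) reaches its first maximum when (2j+1)*theta is as close as possible to pi/2, i.e. j = round(pi/(4*theta) - 1/2).
pi/(4*theta) - 1/2 = 28550.9475
(For comparison, the common estimate pi/4 * sqrt(N/k) = 28551.4475; the exact maximiser is used here.)
Optimal iterations = 28551

28551


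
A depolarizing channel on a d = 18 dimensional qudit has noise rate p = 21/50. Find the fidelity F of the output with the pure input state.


F = (1-p) + p/d
= (1 - 0.4200) + 0.4200/18
= 0.5800 + 0.0233
= 0.6033

0.6033


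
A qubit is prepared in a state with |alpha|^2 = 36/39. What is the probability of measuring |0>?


|alpha|^2 = 36/39 = 0.9231
|beta|^2 = 1 - 36/39 = 3/39 = 0.0769
P(|0>) = |alpha|^2 = 0.9231

0.9231


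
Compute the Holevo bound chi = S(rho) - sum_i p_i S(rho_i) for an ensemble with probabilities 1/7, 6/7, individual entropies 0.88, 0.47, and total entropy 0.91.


chi = S(rho) - sum_i p_i * S(rho_i)
Weighted entropy = 1/7 * 0.88 + 6/7 * 0.47
= 0.5286
chi = 0.91 - 0.5286
= 0.3814

0.3814


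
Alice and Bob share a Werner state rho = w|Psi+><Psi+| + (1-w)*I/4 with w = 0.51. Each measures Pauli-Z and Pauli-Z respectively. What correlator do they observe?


|Psi+> = (|01> + |10>)/sqrt(2)
For the pure Bell state, <Z_A Z_B> = -1 (Bell-state Pauli correlator).
The maximally-mixed part I/4 has tr(I/4 * P tensor P) = 0 for any traceless Pauli P.
So <Z_A Z_B>_rho = w * (-1) + (1 - w) * 0
= 0.51 * (-1)
= -0.5100

-0.5100


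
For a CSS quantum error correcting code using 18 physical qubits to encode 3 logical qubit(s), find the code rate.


Code rate R = k/n
= 3/18
= 0.1667

0.1667


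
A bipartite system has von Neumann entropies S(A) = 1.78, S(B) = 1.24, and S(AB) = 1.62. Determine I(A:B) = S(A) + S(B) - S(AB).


I(A:B) = S(A) + S(B) - S(AB)
= 1.78 + 1.24 - 1.62
= 1.4000

1.4000


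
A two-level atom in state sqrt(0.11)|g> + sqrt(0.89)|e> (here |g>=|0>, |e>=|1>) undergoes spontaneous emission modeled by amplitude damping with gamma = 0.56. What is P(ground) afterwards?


For amplitude damping with parameter gamma on state sqrt(a)|0> + sqrt(b)|1>:
alpha^2 = 0.11, beta^2 = 0.89
P(|0>) = alpha^2 + gamma * beta^2
= 0.11 + 0.56 * 0.89
= 0.11 + 0.4984
= 0.6084

0.6084


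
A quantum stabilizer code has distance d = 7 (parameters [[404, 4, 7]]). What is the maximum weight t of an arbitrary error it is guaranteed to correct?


Code parameters: [[404, 4, 7]], distance d = 7.
Number of correctable errors = floor((d-1)/2)
= floor((7 - 1)/2)
= floor(6/2)
= 3

3


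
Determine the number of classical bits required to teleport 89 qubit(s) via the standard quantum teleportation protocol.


Quantum teleportation requires 2 classical bits per qubit teleported.
89 qubit(s) -> 2 * 89 = 178 classical bits

178


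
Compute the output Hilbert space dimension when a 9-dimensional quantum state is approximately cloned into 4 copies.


Output space = H^(tensor 4) where dim(H) = 9
dim = 9^4
= 81 (after 2 factors)
= 729 (after 3 factors)
= 6561 (after 4 factors)
= 6561

6561


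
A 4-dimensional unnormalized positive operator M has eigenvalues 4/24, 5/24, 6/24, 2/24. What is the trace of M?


tr(M) = sum of eigenvalues
= 4/24 + 5/24 + 6/24 + 2/24
= 17/24
= 0.7083

0.7083


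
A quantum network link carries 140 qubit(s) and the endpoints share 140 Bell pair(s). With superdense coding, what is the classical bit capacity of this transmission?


Superdense coding allows 2 classical bits per shared entangled pair.
140 pair(s) -> 2 * 140 = 280 classical bits

280


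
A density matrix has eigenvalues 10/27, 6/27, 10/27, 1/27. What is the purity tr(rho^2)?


tr(rho^2) = sum of eigenvalues squared
= (10/27)^2 + (6/27)^2 + (10/27)^2 + (1/27)^2
= (100 + 36 + 100 + 1) / 729
= 237/729
= 0.3251

0.3251


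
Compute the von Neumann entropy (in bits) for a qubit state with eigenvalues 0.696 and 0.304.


S = -p*log2(p) - (1-p)*log2(1-p)
p = 0.6960, 1-p = 0.3040
= -0.6960 * log2(0.6960) - 0.3040 * log2(0.3040)
= -(-0.3639) - (-0.5222)
= 0.8861

0.8861


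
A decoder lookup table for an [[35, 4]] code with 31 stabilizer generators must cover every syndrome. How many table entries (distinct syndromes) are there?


Each stabilizer generator gives a binary (+1 or -1) measurement outcome.
With 31 independent generators:
Total syndromes = 2^31
= 2147483648

2147483648


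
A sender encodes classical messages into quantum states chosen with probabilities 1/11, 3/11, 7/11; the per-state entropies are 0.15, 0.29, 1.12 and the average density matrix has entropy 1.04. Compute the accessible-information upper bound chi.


chi = S(rho) - sum_i p_i * S(rho_i)
Weighted entropy = 1/11 * 0.15 + 3/11 * 0.29 + 7/11 * 1.12
= 0.8055
chi = 1.04 - 0.8055
= 0.2345

0.2345


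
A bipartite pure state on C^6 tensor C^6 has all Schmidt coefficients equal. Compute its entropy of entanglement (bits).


For a maximally entangled state in d x d:
S = log2(d) = log2(6)
= 2.5850

2.5850


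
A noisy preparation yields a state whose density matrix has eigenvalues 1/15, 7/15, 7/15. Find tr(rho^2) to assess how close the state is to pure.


tr(rho^2) = sum of eigenvalues squared
= (1/15)^2 + (7/15)^2 + (7/15)^2
= (1 + 49 + 49) / 225
= 99/225
= 0.4400

0.4400


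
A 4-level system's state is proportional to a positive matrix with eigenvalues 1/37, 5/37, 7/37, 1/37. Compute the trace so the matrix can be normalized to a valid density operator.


tr(M) = sum of eigenvalues
= 1/37 + 5/37 + 7/37 + 1/37
= 14/37
= 0.3784

0.3784


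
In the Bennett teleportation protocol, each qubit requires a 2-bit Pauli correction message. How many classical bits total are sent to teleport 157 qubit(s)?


Quantum teleportation requires 2 classical bits per qubit teleported.
157 qubit(s) -> 2 * 157 = 314 classical bits

314


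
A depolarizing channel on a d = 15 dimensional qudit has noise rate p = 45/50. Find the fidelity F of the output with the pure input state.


F = (1-p) + p/d
= (1 - 0.9000) + 0.9000/15
= 0.1000 + 0.0600
= 0.1600

0.1600


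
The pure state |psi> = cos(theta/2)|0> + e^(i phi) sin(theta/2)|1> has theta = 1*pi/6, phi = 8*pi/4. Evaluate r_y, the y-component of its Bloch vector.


theta = 0.5236, phi = 6.2832
r_y = sin(theta)*sin(phi) = 0.5000 * 0.0000
r_y = 0.0000

0.0000


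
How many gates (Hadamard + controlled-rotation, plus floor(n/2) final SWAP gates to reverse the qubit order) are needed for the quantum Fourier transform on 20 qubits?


Hadamard gates: 20
Controlled rotations: n*(n-1)/2 = 20*19/2 = 190
SWAP gates: floor(n/2) = floor(20/2) = 10
Total = 20 + 190 + 10
= 220

220


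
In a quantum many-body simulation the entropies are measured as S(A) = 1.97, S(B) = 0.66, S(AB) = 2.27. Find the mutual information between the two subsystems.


I(A:B) = S(A) + S(B) - S(AB)
= 1.97 + 0.66 - 2.27
= 0.3600

0.3600


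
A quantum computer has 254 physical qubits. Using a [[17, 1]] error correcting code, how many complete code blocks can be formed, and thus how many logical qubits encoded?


Each code block uses 17 physical qubits for 1 logical qubit(s).
Number of complete blocks = floor(254 / 17) = 14
Logical qubits = 14 * 1
= 14

14


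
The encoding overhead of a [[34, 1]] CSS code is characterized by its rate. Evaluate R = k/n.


Code rate R = k/n
= 1/34
= 0.0294

0.0294


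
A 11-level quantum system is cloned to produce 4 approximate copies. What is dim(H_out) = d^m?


Output space = H^(tensor 4) where dim(H) = 11
dim = 11^4
= 121 (after 2 factors)
= 1331 (after 3 factors)
= 14641 (after 4 factors)
= 14641

14641


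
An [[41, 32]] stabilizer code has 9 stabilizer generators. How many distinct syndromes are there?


Each stabilizer generator gives a binary (+1 or -1) measurement outcome.
With 9 independent generators:
Total syndromes = 2^9
= 512

512


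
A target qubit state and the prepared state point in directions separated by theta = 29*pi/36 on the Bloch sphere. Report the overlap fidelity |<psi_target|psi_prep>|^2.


For states separated by angle theta on Bloch sphere:
F = cos^2(theta/2)
theta = 29*pi/36 = 2.5307
theta/2 = 1.2654
cos(theta/2) = 0.3007
F = 0.0904

0.0904


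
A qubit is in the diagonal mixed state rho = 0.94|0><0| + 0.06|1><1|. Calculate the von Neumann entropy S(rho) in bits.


S = -p*log2(p) - (1-p)*log2(1-p)
p = 0.9400, 1-p = 0.0600
= -0.9400 * log2(0.9400) - 0.0600 * log2(0.0600)
= -(-0.0839) - (-0.2435)
= 0.3274

0.3274


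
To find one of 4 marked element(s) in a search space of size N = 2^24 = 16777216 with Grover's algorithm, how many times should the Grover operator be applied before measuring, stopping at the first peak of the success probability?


After j Grover iterations the success probability is P(j) = sin^2((2j+1)*theta), where sin(theta) = sqrt(k/N).
N = 2^24 = 16777216, k = 4
sin(theta) = sqrt(k/N) = 0.00048828125
theta = arcsin(sqrt(k/N)) = 0.0004882812694 rad
P(j) reaches its first maximum when (2j+1)*theta is as close as possible to pi/2, i.e. j = round(pi/(4*theta) - 1/2).
pi/(4*theta) - 1/2 = 1607.9954
(For comparison, the common estimate pi/4 * sqrt(N/k) = 1608.4954; the exact maximiser is used here.)
Optimal iterations = 1608

1608


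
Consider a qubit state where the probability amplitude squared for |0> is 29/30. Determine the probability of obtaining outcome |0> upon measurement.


|alpha|^2 = 29/30 = 0.9667
|beta|^2 = 1 - 29/30 = 1/30 = 0.0333
P(|0>) = |alpha|^2 = 0.9667

0.9667


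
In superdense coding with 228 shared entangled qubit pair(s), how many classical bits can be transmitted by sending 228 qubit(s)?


Superdense coding allows 2 classical bits per shared entangled pair.
228 pair(s) -> 2 * 228 = 456 classical bits

456


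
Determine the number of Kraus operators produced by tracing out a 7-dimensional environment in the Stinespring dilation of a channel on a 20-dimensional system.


Tracing out the environment in an orthonormal basis {|i>_E} gives Kraus operators K_i = <i|_E U |0>_E.
Number of Kraus operators = dim(H_env) = d_env
= 7

7


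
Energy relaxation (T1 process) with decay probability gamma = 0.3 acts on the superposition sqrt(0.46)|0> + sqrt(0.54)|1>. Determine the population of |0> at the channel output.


For amplitude damping with parameter gamma on state sqrt(a)|0> + sqrt(b)|1>:
alpha^2 = 0.46, beta^2 = 0.54
P(|0>) = alpha^2 + gamma * beta^2
= 0.46 + 0.3 * 0.54
= 0.46 + 0.1620
= 0.6220

0.6220


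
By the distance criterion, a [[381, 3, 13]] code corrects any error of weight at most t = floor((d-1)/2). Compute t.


Code parameters: [[381, 3, 13]], distance d = 13.
Number of correctable errors = floor((d-1)/2)
= floor((13 - 1)/2)
= floor(12/2)
= 6

6


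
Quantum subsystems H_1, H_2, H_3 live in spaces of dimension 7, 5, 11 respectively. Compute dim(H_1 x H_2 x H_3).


dim(H_1 x H_2 x H_3) = 7 * 5 * 11
= 35 * 11
= 385

385


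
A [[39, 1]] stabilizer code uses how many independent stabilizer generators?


For an [[n,k]] stabilizer code:
Number of stabilizer generators = n - k
= 39 - 1
= 38

38


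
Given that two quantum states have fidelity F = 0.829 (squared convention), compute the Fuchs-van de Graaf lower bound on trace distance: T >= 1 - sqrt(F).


Fuchs-van de Graaf (squared-fidelity convention): 1 - sqrt(F) <= T <= sqrt(1 - F).
Lower bound: T >= 1 - sqrt(F)
sqrt(F) = sqrt(0.829) = 0.9105
T >= 1 - 0.9105
T >= 0.0895

0.0895


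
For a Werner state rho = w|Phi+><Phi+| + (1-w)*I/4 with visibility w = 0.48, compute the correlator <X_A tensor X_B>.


|Phi+> = (|00> + |11>)/sqrt(2)
For the pure Bell state, <X_A X_B> = +1 (Bell-state Pauli correlator).
The maximally-mixed part I/4 has tr(I/4 * P tensor P) = 0 for any traceless Pauli P.
So <X_A X_B>_rho = w * (+1) + (1 - w) * 0
= 0.48 * (+1)
= 0.4800

0.4800


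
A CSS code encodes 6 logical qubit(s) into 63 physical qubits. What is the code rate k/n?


Code rate R = k/n
= 6/63
= 0.0952

0.0952


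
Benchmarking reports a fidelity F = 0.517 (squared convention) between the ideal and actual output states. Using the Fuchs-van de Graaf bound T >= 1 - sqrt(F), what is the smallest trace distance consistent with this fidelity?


Fuchs-van de Graaf (squared-fidelity convention): 1 - sqrt(F) <= T <= sqrt(1 - F).
Lower bound: T >= 1 - sqrt(F)
sqrt(F) = sqrt(0.517) = 0.7190
T >= 1 - 0.7190
T >= 0.2810

0.2810


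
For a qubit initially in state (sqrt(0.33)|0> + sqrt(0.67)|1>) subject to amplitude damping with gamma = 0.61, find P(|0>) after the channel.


For amplitude damping with parameter gamma on state sqrt(a)|0> + sqrt(b)|1>:
alpha^2 = 0.33, beta^2 = 0.67
P(|0>) = alpha^2 + gamma * beta^2
= 0.33 + 0.61 * 0.67
= 0.33 + 0.4087
= 0.7387

0.7387


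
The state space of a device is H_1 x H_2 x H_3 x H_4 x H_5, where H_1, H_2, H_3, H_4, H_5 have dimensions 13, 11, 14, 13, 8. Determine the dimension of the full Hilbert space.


dim(H_1 x H_2 x H_3 x H_4 x H_5) = 13 * 11 * 14 * 13 * 8
= 143 * 14 * 13 * 8
= 2002 * 13 * 8
= 26026 * 8
= 208208

208208


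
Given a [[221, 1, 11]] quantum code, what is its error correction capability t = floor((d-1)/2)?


Code parameters: [[221, 1, 11]], distance d = 11.
Number of correctable errors = floor((d-1)/2)
= floor((11 - 1)/2)
= floor(10/2)
= 5

5


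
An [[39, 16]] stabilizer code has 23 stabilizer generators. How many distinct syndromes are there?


Each stabilizer generator gives a binary (+1 or -1) measurement outcome.
With 23 independent generators:
Total syndromes = 2^23
= 8388608

8388608


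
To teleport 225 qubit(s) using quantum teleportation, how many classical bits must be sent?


Quantum teleportation requires 2 classical bits per qubit teleported.
225 qubit(s) -> 2 * 225 = 450 classical bits

450


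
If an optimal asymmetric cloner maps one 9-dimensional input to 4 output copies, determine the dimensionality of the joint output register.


Output space = H^(tensor 4) where dim(H) = 9
dim = 9^4
= 81 (after 2 factors)
= 729 (after 3 factors)
= 6561 (after 4 factors)
= 6561

6561


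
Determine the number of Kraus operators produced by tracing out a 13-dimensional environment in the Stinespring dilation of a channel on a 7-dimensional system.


Tracing out the environment in an orthonormal basis {|i>_E} gives Kraus operators K_i = <i|_E U |0>_E.
Number of Kraus operators = dim(H_env) = d_env
= 13

13


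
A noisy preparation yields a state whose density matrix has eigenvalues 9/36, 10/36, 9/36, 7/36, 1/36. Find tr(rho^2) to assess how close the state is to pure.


tr(rho^2) = sum of eigenvalues squared
= (9/36)^2 + (10/36)^2 + (9/36)^2 + (7/36)^2 + (1/36)^2
= (81 + 100 + 81 + 49 + 1) / 1296
= 312/1296
= 0.2407

0.2407


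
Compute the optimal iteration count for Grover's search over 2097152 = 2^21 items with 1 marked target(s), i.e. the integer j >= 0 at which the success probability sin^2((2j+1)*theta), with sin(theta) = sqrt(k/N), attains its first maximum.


After j Grover iterations the success probability is P(j) = sin^2((2j+1)*theta), where sin(theta) = sqrt(k/N).
N = 2^21 = 2097152, k = 1
sin(theta) = sqrt(k/N) = 0.000690533966
theta = arcsin(sqrt(k/N)) = 0.0006905340209 rad
P(j) reaches its first maximum when (2j+1)*theta is as close as possible to pi/2, i.e. j = round(pi/(4*theta) - 1/2).
pi/(4*theta) - 1/2 = 1136.8779
(For comparison, the common estimate pi/4 * sqrt(N/k) = 1137.3780; the exact maximiser is used here.)
Optimal iterations = 1137

1137


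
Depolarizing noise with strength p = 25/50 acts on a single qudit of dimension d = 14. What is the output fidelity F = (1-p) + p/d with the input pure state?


F = (1-p) + p/d
= (1 - 0.5000) + 0.5000/14
= 0.5000 + 0.0357
= 0.5357

0.5357


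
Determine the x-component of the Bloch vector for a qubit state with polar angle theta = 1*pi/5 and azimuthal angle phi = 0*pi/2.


theta = 0.6283, phi = 0.0000
r_x = sin(theta)*cos(phi) = 0.5878 * 1.0000
r_x = 0.5878

0.5878


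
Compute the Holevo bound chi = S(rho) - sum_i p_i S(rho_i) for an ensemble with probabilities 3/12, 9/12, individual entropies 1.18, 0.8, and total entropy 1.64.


chi = S(rho) - sum_i p_i * S(rho_i)
Weighted entropy = 3/12 * 1.18 + 9/12 * 0.8
= 0.8950
chi = 1.64 - 0.8950
= 0.7450

0.7450


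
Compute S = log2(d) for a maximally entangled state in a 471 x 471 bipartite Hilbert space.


For a maximally entangled state in d x d:
S = log2(d) = log2(471)
= 8.8796

8.8796


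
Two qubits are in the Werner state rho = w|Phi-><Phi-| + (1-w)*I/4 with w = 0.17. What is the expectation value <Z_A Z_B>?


|Phi-> = (|00> - |11>)/sqrt(2)
For the pure Bell state, <Z_A Z_B> = +1 (Bell-state Pauli correlator).
The maximally-mixed part I/4 has tr(I/4 * P tensor P) = 0 for any traceless Pauli P.
So <Z_A Z_B>_rho = w * (+1) + (1 - w) * 0
= 0.17 * (+1)
= 0.1700

0.1700


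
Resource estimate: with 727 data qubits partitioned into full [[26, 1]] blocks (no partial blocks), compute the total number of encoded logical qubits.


Each code block uses 26 physical qubits for 1 logical qubit(s).
Number of complete blocks = floor(727 / 26) = 27
Logical qubits = 27 * 1
= 27

27


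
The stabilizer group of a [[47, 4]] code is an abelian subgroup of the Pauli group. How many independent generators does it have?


For an [[n,k]] stabilizer code:
Number of stabilizer generators = n - k
= 47 - 4
= 43

43


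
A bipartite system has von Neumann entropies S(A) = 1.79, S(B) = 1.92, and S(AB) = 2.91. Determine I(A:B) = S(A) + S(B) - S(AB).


I(A:B) = S(A) + S(B) - S(AB)
= 1.79 + 1.92 - 2.91
= 0.8000

0.8000


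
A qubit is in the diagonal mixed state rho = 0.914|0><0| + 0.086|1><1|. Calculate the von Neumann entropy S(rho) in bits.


S = -p*log2(p) - (1-p)*log2(1-p)
p = 0.9140, 1-p = 0.0860
= -0.9140 * log2(0.9140) - 0.0860 * log2(0.0860)
= -(-0.1186) - (-0.3044)
= 0.4230

0.4230


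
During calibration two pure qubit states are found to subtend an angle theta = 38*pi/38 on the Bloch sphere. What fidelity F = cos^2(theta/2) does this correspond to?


For states separated by angle theta on Bloch sphere:
F = cos^2(theta/2)
theta = 38*pi/38 = 3.1416
theta/2 = 1.5708
cos(theta/2) = 0.0000
F = 0.0000

0.0000


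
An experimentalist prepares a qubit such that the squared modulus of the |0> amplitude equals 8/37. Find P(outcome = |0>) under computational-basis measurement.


|alpha|^2 = 8/37 = 0.2162
|beta|^2 = 1 - 8/37 = 29/37 = 0.7838
P(|0>) = |alpha|^2 = 0.2162

0.2162


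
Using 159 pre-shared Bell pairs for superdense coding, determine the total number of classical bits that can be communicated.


Superdense coding allows 2 classical bits per shared entangled pair.
159 pair(s) -> 2 * 159 = 318 classical bits

318


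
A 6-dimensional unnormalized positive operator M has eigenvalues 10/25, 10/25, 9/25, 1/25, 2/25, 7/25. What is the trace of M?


tr(M) = sum of eigenvalues
= 10/25 + 10/25 + 9/25 + 1/25 + 2/25 + 7/25
= 39/25
= 1.5600

1.5600


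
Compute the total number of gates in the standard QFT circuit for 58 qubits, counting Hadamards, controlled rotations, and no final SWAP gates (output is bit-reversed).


Hadamard gates: 58
Controlled rotations: n*(n-1)/2 = 58*57/2 = 1653
SWAP gates: 0 (omitted)
Total = 58 + 1653
= 1711

1711


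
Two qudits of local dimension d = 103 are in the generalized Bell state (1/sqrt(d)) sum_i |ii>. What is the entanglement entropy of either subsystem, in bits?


For a maximally entangled state in d x d:
S = log2(d) = log2(103)
= 6.6865

6.6865


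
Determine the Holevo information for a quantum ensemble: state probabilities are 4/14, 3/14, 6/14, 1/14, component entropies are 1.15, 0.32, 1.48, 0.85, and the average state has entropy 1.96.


chi = S(rho) - sum_i p_i * S(rho_i)
Weighted entropy = 4/14 * 1.15 + 3/14 * 0.32 + 6/14 * 1.48 + 1/14 * 0.85
= 1.0921
chi = 1.96 - 1.0921
= 0.8679

0.8679


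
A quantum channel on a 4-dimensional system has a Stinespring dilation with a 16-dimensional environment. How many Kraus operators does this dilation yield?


Tracing out the environment in an orthonormal basis {|i>_E} gives Kraus operators K_i = <i|_E U |0>_E.
Number of Kraus operators = dim(H_env) = d_env
= 16

16


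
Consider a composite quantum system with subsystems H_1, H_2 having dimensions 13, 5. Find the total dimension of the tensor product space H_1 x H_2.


dim(H_1 x H_2) = 13 * 5
= 65

65


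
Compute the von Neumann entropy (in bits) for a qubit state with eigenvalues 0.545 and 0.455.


S = -p*log2(p) - (1-p)*log2(1-p)
p = 0.5450, 1-p = 0.4550
= -0.5450 * log2(0.5450) - 0.4550 * log2(0.4550)
= -(-0.4772) - (-0.5169)
= 0.9941

0.9941
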